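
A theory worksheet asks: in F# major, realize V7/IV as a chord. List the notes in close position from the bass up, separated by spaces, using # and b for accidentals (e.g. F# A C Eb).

The slash means an applied dominant: we want the dominant of IV. In F# major, IV is B major, and its dominant is built on F#.
Building a dominant seventh chord on F# gives F#-A#-C#-E.

F# A# C# E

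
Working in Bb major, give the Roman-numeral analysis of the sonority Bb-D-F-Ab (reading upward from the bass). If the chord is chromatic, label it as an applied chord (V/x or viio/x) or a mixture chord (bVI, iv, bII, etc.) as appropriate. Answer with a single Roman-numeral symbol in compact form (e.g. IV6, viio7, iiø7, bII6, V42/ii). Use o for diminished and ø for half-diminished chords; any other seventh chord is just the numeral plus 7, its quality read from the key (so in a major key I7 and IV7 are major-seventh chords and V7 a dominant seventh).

Stacked in thirds the chord is Bb-D-F-Ab: a dominant seventh chord on Bb.
Bb is not a diatonic chord root with this quality in Bb major, but it lies a perfect fifth above Eb (IV), so the chord functions as an applied dominant of IV.

V7/IV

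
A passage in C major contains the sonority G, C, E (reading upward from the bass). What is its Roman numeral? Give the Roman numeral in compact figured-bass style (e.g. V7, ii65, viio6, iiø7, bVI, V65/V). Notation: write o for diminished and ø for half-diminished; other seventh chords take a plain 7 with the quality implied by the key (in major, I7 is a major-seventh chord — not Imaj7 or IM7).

I64

The pitches C-E-G form a major triad rooted on C.
C is scale degree 1 in C major, and a major triad on that degree is written I.
With G in the bass the chord is in second inversion, so the figured bass is 64.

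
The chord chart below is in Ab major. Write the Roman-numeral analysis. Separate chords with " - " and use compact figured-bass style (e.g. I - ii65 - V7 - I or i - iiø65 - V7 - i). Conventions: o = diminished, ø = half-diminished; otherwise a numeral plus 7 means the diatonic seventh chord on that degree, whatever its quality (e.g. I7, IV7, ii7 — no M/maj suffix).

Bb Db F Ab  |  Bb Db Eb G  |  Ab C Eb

ii7 - V43 - I

Bb-Db-F-Ab: minor seventh chord on Bb = scale degree 2 → ii7.
Bb-Db-Eb-G: root Eb is the dominant; dominant seventh chord there is V43.
Ab-C-Eb: major triad on Ab = scale degree 1 → I.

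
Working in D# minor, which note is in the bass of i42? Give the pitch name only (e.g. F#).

C#

i in D# minor has root D#; the chord is D#-F#-A#-C#.
The figure 42 means third inversion — the seventh is in the bass.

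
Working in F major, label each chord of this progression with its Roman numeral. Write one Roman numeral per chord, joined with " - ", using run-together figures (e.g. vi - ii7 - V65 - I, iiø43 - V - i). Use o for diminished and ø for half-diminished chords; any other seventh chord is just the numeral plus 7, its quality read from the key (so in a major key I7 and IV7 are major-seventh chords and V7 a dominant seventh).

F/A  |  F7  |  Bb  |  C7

I6 - V7/IV - IV - V7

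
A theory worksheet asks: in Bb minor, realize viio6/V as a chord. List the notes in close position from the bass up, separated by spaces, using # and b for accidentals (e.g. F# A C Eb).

G Bb E

The slash marks an applied leading-tone chord: viio of V. In Bb minor, V is F, so the leading tone to it is E, a half step below.
Building a diminished triad on E gives E-G-Bb.
With the 6 figure the chord is in first inversion; from the bass G upward in close position it reads G-Bb-E.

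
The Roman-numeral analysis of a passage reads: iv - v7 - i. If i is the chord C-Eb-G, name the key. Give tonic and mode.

C minor

The anchor chord is a minor triad on C, labeled i.
If C is scale degree 1 and the mode makes that degree carry a minor triad, the tonic is C and the mode is minor.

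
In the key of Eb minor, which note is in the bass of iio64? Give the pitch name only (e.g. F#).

iio in Eb minor has root F; the chord is F-Ab-Cb.
The figure 64 means second inversion — the fifth is in the bass.

Cb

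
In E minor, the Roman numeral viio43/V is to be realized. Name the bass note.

The applied chord viio43/V is rooted on A#: A#-C#-E-G.
The figure 43 means second inversion — the fifth is in the bass.

E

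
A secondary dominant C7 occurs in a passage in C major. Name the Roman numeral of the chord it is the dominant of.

IV

The chord is a dominant seventh chord on C.
A dominant resolves down a perfect fifth: C → F. In C major, F is scale degree 4, i.e. IV.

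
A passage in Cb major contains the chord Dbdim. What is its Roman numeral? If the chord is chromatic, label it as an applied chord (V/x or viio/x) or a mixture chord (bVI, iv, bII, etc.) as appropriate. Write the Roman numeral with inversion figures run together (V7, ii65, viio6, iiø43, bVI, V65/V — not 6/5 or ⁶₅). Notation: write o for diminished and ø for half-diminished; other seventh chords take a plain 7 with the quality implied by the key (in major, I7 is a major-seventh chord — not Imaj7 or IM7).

iio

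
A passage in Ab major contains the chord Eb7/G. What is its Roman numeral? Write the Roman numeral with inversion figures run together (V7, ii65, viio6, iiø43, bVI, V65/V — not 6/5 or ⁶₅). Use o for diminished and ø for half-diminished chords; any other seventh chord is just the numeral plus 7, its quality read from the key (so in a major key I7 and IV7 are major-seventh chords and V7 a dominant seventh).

Stacked in thirds the chord is Eb-G-Bb-Db: a dominant seventh chord on Eb.
In Ab major, Eb is the dominant; the diatonic dominant seventh chord there is V7.
With G in the bass the chord is in first inversion, so the figured bass is 65.

V65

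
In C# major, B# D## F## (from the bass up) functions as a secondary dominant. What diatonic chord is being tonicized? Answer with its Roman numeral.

The chord is a major triad on B#.
A dominant resolves down a perfect fifth: B# → E#. In C# major, E# is scale degree 3, i.e. iii.

iii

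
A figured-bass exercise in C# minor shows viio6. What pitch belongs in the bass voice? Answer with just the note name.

D#

viio in C# minor has root B#; the chord is B#-D#-F#.
The figure 6 means first inversion — the third is in the bass.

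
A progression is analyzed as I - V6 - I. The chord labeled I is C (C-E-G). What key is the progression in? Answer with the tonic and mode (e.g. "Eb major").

C major

I is given as C-E-G — a major triad with root C.
If C is scale degree 1 and the mode makes that degree carry a major triad, the tonic is C and the mode is major.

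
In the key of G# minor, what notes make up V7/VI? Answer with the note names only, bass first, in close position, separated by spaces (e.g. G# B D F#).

B D# F# A

V7/VI is a secondary dominant — the dominant seventh of VI. VI in G# minor is E, so the applied chord's root is B, a perfect fifth above.
Building a dominant seventh chord on B gives B-D#-F#-A.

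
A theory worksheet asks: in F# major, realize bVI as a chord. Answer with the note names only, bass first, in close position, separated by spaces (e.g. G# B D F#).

D F# A

Scale degree 6 in F# major is D#; lowering it a half step gives D. bVI is a major triad on the lowered sixth degree, borrowed from the parallel minor.
So the chord is D-F#-A, a major triad.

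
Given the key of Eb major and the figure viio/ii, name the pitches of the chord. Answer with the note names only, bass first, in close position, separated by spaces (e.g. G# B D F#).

E G Bb

The slash marks an applied leading-tone chord: viio of ii. In Eb major, ii is F, so the leading tone to it is E, a half step below.
Building a diminished triad on E gives E-G-Bb.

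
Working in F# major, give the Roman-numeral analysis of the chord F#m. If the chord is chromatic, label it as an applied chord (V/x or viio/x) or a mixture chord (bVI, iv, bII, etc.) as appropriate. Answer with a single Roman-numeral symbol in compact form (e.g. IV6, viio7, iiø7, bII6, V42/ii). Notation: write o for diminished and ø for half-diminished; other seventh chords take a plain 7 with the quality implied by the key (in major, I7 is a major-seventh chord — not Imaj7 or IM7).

The pitches F#-A-C# form a minor triad rooted on F#.
F# is the first degree of F# major. This is the minor tonic, borrowed from the parallel minor.

i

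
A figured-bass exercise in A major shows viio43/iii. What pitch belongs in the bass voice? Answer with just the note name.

F#

The applied chord viio43/iii is rooted on B#: B#-D#-F#-A.
The figure 43 means second inversion — the fifth is in the bass.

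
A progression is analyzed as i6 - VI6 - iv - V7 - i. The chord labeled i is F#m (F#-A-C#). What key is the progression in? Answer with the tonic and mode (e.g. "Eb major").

The chord F#m is a minor triad rooted on F#; its label is i.
If F# is scale degree 1 and the mode makes that degree carry a minor triad, the tonic is F# and the mode is minor.

F# minor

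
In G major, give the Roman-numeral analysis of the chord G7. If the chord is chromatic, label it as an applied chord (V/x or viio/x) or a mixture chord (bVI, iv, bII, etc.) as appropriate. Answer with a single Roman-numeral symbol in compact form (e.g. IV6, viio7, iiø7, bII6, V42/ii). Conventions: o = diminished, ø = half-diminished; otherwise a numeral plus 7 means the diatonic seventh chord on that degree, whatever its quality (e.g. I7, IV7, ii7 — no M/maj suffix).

V7/IV

Stacked in thirds the chord is G-B-D-F: a dominant seventh chord on G.
G is not a diatonic chord root with this quality in G major, but it lies a perfect fifth above C (IV), so the chord functions as an applied dominant of IV.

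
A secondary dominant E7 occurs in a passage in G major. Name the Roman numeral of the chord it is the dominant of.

ii

The chord is a dominant seventh chord on E.
A dominant resolves down a perfect fifth: E → A. In G major, A is scale degree 2, i.e. ii.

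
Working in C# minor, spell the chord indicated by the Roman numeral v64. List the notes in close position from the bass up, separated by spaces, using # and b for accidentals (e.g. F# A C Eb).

D# G# B

In C# minor, scale degree 5 is G#, and the diatonic chord built there is a minor triad.
Stacking thirds from G# gives G#-B-D#.
With the 64 figure the chord is in second inversion; from the bass D# upward in close position it reads D#-G#-B.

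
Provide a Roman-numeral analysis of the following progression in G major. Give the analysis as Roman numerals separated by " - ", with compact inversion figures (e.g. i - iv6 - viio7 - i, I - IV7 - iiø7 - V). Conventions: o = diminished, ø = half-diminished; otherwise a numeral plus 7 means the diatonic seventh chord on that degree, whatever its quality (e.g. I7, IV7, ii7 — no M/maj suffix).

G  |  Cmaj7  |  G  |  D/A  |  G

I - IV7 - I - V64 - I

G has root G, degree 1 in G major, so I.
Cmaj7: root C is the subdominant; major seventh chord there is IV7.
G: root G is the tonic; major triad there is I.
D/A has root D, degree 5 in G major, so V64.
G: root G is the tonic; major triad there is I.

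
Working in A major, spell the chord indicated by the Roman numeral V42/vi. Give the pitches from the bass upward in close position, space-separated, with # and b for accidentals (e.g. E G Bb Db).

B C# E# G#

V42/vi is a secondary dominant — the dominant seventh of vi. vi in A major is F#, so the applied chord's root is C#, a perfect fifth above.
Building a dominant seventh chord on C# gives C#-E#-G#-B.
With the 42 figure the chord is in third inversion; from the bass B upward in close position it reads B-C#-E#-G#.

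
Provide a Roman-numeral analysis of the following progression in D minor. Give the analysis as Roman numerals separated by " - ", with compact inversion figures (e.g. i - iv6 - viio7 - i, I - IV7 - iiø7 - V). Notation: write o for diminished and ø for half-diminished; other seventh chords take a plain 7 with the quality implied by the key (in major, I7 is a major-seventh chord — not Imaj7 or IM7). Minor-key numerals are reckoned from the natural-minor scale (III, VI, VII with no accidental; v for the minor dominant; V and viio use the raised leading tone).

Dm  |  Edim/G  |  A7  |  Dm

Dm: root D is the tonic; minor triad there is i.
Edim/G has root E, degree 2 in D minor, so iio6.
A7: dominant seventh chord on A = scale degree 5 → V7.
Dm: minor triad on D = scale degree 1 → i.

i - iio6 - V7 - i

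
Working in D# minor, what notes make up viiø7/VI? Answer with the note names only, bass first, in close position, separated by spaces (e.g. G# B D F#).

The slash marks an applied leading-tone chord: viio of VI. In D# minor, VI is B, so the leading tone to it is A#, a half step below.
Building a half-diminished seventh chord on A# gives A#-C#-E-G#.

A# C# E G#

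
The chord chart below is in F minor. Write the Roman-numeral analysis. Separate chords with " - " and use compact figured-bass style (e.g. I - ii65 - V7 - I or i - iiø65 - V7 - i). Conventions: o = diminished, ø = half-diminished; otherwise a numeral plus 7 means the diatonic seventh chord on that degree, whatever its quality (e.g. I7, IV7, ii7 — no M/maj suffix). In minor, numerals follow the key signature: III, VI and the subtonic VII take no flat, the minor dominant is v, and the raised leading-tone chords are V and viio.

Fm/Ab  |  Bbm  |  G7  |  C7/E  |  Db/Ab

i6 - iv - V7/V - V65 - VI64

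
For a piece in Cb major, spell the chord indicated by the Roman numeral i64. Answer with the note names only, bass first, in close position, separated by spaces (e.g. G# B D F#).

Gb Cb Ebb

Scale degree 1 in Cb major is Cb; here the chord built on it is altered to a minor triad. i64 is the minor tonic, borrowed from the parallel minor.
So the chord is Cb-Ebb-Gb, a minor triad.
With the 64 figure the chord is in second inversion; from the bass Gb upward in close position it reads Gb-Cb-Ebb.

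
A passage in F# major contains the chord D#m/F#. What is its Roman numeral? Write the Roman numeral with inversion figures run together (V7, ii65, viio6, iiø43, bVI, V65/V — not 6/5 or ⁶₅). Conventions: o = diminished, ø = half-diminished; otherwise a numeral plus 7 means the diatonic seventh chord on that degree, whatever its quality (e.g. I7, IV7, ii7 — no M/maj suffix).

The pitches D#-F#-A# form a minor triad rooted on D#.
In F# major, D# is the submediant; the diatonic minor triad there is vi.
With F# in the bass the chord is in first inversion, so the figured bass is 6.

vi6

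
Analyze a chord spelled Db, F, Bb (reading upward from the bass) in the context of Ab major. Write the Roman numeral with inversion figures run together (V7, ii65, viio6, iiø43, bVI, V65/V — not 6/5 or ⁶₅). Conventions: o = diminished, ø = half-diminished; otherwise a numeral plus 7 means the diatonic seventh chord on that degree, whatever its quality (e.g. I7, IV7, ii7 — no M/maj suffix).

Stacked in thirds the chord is Bb-Db-F: a minor triad on Bb.
Bb is scale degree 2 in Ab major, and a minor triad on that degree is written ii.
With Db in the bass the chord is in first inversion, so the figured bass is 6.

ii6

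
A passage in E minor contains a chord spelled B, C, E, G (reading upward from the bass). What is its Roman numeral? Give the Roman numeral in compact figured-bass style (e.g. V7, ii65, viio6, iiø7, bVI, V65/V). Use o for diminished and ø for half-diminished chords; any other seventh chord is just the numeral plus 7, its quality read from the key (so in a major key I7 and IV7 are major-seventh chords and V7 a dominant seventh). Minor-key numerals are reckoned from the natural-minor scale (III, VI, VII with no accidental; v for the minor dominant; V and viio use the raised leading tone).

VI42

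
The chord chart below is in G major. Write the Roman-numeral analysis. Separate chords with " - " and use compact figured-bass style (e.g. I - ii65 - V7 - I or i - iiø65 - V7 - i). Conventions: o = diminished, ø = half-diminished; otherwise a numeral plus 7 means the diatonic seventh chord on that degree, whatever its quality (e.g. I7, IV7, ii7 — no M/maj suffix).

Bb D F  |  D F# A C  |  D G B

bIII - V7 - I64

Bb-D-F: Bb with this quality isn't in the key; it's bIII, borrowed from the parallel minor.
D-F#-A-C has root D, degree 5 in G major, so V7.
D-G-B has root G, degree 1 in G major, so I64.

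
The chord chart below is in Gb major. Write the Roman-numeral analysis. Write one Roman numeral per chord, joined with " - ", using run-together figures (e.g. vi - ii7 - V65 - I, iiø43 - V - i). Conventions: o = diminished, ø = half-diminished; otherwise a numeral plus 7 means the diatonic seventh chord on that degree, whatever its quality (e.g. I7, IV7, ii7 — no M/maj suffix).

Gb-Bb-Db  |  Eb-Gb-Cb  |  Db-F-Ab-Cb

I - IV6 - V7

Gb-Bb-Db: major triad on Gb = scale degree 1 → I.
Eb-Gb-Cb: root Cb is the subdominant; major triad there is IV6.
Db-F-Ab-Cb: root Db is the dominant; dominant seventh chord there is V7.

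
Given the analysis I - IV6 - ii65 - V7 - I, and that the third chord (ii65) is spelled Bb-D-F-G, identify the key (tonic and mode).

F major

The chord Gm7/Bb is a minor seventh chord rooted on G; its label is ii65.
If G is scale degree 2 and the mode makes that degree carry a minor seventh chord, the tonic is F and the mode is major.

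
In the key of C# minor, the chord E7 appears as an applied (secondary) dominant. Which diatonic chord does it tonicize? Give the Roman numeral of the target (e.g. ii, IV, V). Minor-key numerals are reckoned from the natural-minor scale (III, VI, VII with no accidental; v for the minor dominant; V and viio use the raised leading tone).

The chord is a dominant seventh chord on E.
A dominant resolves down a perfect fifth: E → A. In C# minor, A is scale degree 6, i.e. VI.

VI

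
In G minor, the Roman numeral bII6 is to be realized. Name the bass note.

C

bII in G minor has root Ab; the chord is Ab-C-Eb.
The figure 6 means first inversion — the third is in the bass.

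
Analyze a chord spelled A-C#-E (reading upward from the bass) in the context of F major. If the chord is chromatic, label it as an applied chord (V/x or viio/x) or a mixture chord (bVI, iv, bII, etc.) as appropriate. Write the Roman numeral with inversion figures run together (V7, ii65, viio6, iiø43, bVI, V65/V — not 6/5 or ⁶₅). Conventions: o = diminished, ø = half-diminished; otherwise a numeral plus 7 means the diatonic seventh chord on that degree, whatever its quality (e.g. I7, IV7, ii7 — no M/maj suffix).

V/vi

Stacked in thirds the chord is A-C#-E: a major triad on A.
A is not a diatonic chord root with this quality in F major, but it lies a perfect fifth above D (vi), so the chord functions as an applied dominant of vi.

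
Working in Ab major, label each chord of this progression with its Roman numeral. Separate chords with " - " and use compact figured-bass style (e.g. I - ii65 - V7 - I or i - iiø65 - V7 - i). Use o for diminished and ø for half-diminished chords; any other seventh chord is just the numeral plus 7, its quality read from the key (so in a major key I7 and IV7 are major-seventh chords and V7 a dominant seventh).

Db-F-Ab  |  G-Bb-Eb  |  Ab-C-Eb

IV - V6 - I

Db-F-Ab: major triad on Db = scale degree 4 → IV.
G-Bb-Eb: major triad on Eb = scale degree 5 → V6.
Ab-C-Eb: root Ab is the tonic; major triad there is I.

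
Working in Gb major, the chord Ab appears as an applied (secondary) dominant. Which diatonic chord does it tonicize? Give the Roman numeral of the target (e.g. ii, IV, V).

V

The chord is a major triad on Ab.
A dominant resolves down a perfect fifth: Ab → Db. In Gb major, Db is scale degree 5, i.e. V.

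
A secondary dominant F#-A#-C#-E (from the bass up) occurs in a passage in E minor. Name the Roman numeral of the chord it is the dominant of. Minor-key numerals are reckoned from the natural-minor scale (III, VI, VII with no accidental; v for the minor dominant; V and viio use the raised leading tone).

V

The chord is a dominant seventh chord on F#.
A dominant resolves down a perfect fifth: F# → B. In E minor, B is scale degree 5, i.e. V.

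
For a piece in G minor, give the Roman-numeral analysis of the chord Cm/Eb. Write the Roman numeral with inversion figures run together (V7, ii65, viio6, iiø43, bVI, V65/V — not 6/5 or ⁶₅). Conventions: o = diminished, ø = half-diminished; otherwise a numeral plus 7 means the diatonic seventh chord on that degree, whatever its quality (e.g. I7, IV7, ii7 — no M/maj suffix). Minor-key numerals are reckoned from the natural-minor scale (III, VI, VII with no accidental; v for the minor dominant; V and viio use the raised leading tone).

iv6

The pitches C-Eb-G form a minor triad rooted on C.
C is scale degree 4 in G minor, and a minor triad on that degree is written iv.
With Eb in the bass the chord is in first inversion, so the figured bass is 6.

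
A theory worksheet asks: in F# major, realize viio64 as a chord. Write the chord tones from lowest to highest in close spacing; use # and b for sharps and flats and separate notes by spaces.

In F# major, the leading tone is E#, and the diatonic chord built there is a diminished triad.
Stacking thirds from E# gives E#-G#-B.
The figured bass 64 indicates second inversion, placing the fifth (B) in the bass: B-E#-G#.

B E# G#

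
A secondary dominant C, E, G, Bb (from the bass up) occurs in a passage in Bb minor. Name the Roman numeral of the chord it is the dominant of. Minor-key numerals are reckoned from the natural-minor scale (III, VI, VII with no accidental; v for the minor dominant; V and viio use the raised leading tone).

The chord is a dominant seventh chord on C.
A dominant resolves down a perfect fifth: C → F. In Bb minor, F is scale degree 5, i.e. V.

V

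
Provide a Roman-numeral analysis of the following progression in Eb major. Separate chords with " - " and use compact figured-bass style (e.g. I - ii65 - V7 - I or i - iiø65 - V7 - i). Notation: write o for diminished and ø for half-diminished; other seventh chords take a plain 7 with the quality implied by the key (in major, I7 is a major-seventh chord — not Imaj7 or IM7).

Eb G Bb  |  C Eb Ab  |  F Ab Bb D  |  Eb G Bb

Eb-G-Bb has root Eb, degree 1 in Eb major, so I.
C-Eb-Ab: root Ab is the subdominant; major triad there is IV6.
F-Ab-Bb-D: root Bb is the dominant; dominant seventh chord there is V43.
Eb-G-Bb: major triad on Eb = scale degree 1 → I.

I - IV6 - V43 - I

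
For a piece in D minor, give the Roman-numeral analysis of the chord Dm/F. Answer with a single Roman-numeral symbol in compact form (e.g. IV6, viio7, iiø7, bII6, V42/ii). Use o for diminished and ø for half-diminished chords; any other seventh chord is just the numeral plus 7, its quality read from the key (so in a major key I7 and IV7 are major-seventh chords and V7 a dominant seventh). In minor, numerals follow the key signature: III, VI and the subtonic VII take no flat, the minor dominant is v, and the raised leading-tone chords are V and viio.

i6

Stacked in thirds the chord is D-F-A: a minor triad on D.
D is scale degree 1 in D minor, and a minor triad on that degree is written i.
With F in the bass the chord is in first inversion, so the figured bass is 6.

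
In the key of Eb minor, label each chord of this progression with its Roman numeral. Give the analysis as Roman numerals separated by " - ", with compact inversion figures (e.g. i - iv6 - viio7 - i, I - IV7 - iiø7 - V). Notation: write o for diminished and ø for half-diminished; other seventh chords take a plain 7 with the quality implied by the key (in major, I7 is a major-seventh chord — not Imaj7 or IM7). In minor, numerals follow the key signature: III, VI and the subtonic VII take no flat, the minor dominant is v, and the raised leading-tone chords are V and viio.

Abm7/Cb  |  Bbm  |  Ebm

iv65 - v - i

Abm7/Cb: root Ab is the subdominant; minor seventh chord there is iv65.
Bbm: minor triad on Bb = scale degree 5 → v.
Ebm: minor triad on Eb = scale degree 1 → i.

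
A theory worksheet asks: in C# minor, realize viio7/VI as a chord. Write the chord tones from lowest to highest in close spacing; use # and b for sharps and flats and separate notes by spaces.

G# B D F

viio7/VI is a secondary leading-tone chord. The target VI is A in C# minor; the applied chord is rooted a semitone below, on G#.
Building a fully diminished seventh chord on G# gives G#-B-D-F.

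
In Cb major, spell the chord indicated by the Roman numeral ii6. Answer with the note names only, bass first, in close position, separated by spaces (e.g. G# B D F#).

The numeral's case and figure indicate a minor triad. In Cb major its root, scale degree 2, is Db.
That chord is spelled Db-Fb-Ab.
The figured bass 6 indicates first inversion, placing the third (Fb) in the bass: Fb-Ab-Db.

Fb Ab Db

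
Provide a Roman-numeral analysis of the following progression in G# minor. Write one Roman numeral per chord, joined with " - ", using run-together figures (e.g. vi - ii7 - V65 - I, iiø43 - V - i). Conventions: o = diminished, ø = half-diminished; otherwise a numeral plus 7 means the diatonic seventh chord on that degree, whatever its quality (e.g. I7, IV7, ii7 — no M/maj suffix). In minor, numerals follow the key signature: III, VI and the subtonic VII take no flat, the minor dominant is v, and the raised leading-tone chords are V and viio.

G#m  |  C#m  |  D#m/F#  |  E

i - iv - v6 - VI

G#m: minor triad on G# = scale degree 1 → i.
C#m has root C#, degree 4 in G# minor, so iv.
D#m/F# has root D#, degree 5 in G# minor, so v6.
E: root E is the submediant; major triad there is VI.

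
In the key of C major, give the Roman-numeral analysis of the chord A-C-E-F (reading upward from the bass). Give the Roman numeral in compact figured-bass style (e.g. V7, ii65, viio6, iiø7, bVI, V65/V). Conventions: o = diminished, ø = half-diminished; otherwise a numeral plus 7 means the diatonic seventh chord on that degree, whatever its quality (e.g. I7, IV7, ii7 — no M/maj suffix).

IV65

The pitches F-A-C-E form a major seventh chord rooted on F.
F is scale degree 4 in C major, and a major seventh chord on that degree is written IV7.
With A in the bass the chord is in first inversion, so the figured bass is 65.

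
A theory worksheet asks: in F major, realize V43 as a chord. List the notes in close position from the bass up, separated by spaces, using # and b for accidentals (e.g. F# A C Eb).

G Bb C E

The numeral's case and figure indicate a dominant seventh chord. In F major its root, the dominant, is C.
That chord is spelled C-E-G-Bb.
The figured bass 43 indicates second inversion, placing the fifth (G) in the bass: G-Bb-C-E.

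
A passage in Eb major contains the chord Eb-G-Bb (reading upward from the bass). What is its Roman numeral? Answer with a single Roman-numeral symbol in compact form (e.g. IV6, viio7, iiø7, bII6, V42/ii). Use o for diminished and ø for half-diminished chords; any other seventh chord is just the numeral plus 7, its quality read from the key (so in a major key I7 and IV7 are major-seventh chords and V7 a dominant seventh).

The pitches Eb-G-Bb form a major triad rooted on Eb.
Eb is scale degree 1 in Eb major, and a major triad on that degree is written I.

I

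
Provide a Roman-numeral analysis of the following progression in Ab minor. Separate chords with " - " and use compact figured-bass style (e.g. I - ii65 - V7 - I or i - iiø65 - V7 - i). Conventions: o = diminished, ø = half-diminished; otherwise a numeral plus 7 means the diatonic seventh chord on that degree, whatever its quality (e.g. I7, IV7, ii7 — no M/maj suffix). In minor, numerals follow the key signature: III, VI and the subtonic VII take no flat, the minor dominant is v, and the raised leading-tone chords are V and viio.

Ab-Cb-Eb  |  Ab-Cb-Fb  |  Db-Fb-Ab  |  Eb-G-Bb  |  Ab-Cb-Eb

Ab-Cb-Eb has root Ab, degree 1 in Ab minor, so i.
Ab-Cb-Fb: major triad on Fb = scale degree 6 → VI6.
Db-Fb-Ab has root Db, degree 4 in Ab minor, so iv.
Eb-G-Bb: major triad on Eb = scale degree 5 → V.
Ab-Cb-Eb: root Ab is the tonic; minor triad there is i.

i - VI6 - iv - V - i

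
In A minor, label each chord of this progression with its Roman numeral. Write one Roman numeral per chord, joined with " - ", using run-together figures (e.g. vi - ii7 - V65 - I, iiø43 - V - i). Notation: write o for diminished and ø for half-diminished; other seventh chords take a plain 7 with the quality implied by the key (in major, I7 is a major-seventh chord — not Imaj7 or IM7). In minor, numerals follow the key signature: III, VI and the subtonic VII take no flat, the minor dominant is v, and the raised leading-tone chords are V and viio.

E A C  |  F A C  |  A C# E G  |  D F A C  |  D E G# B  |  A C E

i64 - VI - V7/iv - iv7 - V42 - i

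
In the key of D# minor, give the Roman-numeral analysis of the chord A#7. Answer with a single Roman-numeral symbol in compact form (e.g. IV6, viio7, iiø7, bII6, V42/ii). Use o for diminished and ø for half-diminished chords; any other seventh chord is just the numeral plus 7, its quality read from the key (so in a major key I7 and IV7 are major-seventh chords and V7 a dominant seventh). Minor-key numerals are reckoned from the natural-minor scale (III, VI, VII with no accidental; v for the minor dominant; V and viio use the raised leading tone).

V7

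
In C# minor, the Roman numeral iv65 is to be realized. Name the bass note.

iv in C# minor has root F#; the chord is F#-A-C#-E.
The figure 65 means first inversion — the third is in the bass.

A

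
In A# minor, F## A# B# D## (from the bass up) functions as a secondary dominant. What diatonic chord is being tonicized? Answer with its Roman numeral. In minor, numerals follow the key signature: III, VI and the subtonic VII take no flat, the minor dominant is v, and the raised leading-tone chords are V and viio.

V

The chord is a dominant seventh chord on B#.
A dominant resolves down a perfect fifth: B# → E#. In A# minor, E# is scale degree 5, i.e. V.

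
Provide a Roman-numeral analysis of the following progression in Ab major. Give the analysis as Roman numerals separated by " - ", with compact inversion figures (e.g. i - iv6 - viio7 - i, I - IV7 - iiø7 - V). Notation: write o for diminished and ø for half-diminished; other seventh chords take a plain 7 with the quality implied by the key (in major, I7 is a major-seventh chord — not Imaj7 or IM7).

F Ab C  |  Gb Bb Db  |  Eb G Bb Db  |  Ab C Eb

vi - bVII - V7 - I

F-Ab-C: root F is the submediant; minor triad there is vi.
Gb-Bb-Db: Gb with this quality isn't in the key; it's bVII, borrowed from the parallel minor.
Eb-G-Bb-Db: dominant seventh chord on Eb = scale degree 5 → V7.
Ab-C-Eb: major triad on Ab = scale degree 1 → I.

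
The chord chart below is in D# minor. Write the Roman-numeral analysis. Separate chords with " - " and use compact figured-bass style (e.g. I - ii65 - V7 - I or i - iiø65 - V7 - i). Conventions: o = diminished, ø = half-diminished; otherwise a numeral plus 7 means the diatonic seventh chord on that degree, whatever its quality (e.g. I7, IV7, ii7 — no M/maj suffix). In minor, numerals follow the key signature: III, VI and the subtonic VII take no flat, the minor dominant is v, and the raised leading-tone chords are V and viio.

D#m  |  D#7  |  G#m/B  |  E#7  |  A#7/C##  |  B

i - V7/iv - iv6 - V7/V - V65 - VI

D#m: minor triad on D# = scale degree 1 → i.
D#7 is the secondary dominant of iv (dominant seventh chord on D#): V7/iv.
G#m/B has root G#, degree 4 in D# minor, so iv6.
E#7: chromatic; E# is V of V, so V7/V.
A#7/C##: root A# is the dominant; dominant seventh chord there is V65.
B has root B, degree 6 in D# minor, so VI.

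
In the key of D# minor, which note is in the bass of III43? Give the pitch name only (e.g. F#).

III in D# minor has root F#; the chord is F#-A#-C#-E#.
The figure 43 means second inversion — the fifth is in the bass.

C#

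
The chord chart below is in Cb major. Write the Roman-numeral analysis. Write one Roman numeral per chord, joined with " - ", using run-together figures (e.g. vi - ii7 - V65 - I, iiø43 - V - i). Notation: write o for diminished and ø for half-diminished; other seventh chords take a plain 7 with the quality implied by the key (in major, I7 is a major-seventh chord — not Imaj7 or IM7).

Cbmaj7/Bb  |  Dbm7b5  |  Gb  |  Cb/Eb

Cbmaj7/Bb: major seventh chord on Cb = scale degree 1 → I42.
Dbm7b5: half-diminished seventh chord on Db — chromatic; iiø7 (borrowed from the parallel minor).
Gb: root Gb is the dominant; major triad there is V.
Cb/Eb has root Cb, degree 1 in Cb major, so I6.

I42 - iiø7 - V - I6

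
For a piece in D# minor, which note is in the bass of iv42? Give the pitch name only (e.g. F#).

iv in D# minor has root G#; the chord is G#-B-D#-F#.
The figure 42 means third inversion — the seventh is in the bass.

F#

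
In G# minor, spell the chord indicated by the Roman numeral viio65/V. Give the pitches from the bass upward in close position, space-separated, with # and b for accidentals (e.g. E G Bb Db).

E# G# B C##

The slash marks an applied leading-tone chord: viio of V. In G# minor, V is D#, so the leading tone to it is C##, a half step below.
Building a fully diminished seventh chord on C## gives C##-E#-G#-B.
With the 65 figure the chord is in first inversion; from the bass E# upward in close position it reads E#-G#-B-C##.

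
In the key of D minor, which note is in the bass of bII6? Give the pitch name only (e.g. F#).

bII in D minor has root Eb; the chord is Eb-G-Bb.
The figure 6 means first inversion — the third is in the bass.

G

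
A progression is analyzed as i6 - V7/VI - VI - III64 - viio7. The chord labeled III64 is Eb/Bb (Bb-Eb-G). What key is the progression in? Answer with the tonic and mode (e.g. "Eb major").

The chord Eb/Bb is a major triad rooted on Eb; its label is III64.
If Eb is scale degree 3 and the mode makes that degree carry a major triad, the tonic is C and the mode is minor.

C minor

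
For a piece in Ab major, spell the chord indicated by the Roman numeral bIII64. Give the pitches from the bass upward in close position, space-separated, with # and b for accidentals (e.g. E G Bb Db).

Scale degree 3 in Ab major is C; lowering it a half step gives Cb. bIII64 is a major triad on the lowered third degree, borrowed from the parallel minor.
So the chord is Cb-Eb-Gb, a major triad.
The figured bass 64 indicates second inversion, placing the fifth (Gb) in the bass: Gb-Cb-Eb.

Gb Cb Eb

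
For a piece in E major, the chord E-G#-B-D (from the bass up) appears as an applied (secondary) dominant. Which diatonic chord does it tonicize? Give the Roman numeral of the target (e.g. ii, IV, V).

IV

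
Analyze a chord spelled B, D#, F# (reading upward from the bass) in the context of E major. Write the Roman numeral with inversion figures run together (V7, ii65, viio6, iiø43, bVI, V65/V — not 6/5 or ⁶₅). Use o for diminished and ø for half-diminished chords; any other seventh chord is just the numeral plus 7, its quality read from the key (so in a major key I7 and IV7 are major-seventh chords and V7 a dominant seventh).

V

The pitches B-D#-F# form a major triad rooted on B.
In E major, B is the dominant; the diatonic major triad there is V.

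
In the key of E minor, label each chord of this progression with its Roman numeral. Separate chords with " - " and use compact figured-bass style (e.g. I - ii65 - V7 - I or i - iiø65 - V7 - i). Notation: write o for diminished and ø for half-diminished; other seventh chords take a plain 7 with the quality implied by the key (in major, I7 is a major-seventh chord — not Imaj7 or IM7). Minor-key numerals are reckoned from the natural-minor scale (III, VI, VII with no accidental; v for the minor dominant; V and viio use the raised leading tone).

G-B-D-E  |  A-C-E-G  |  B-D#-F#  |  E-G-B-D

G-B-D-E: root E is the tonic; minor seventh chord there is i65.
A-C-E-G: root A is the subdominant; minor seventh chord there is iv7.
B-D#-F#: root B is the dominant; major triad there is V.
E-G-B-D has root E, degree 1 in E minor, so i7.

i65 - iv7 - V - i7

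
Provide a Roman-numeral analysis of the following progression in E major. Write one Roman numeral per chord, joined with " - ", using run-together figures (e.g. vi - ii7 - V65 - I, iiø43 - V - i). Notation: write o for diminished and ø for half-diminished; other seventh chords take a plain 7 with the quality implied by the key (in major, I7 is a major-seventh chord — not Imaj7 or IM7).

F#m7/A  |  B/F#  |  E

ii65 - V64 - I

F#m7/A: minor seventh chord on F# = scale degree 2 → ii65.
B/F#: root B is the dominant; major triad there is V64.
E: major triad on E = scale degree 1 → I.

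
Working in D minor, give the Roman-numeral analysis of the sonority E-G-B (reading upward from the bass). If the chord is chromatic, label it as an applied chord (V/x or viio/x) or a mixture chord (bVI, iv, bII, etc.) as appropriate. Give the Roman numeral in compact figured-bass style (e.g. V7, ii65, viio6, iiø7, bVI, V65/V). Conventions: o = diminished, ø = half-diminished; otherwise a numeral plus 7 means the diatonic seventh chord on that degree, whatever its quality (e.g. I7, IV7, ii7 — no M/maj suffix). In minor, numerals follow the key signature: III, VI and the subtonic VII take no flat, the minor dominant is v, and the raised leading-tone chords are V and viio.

ii

Stacked in thirds the chord is E-G-B: a minor triad on E.
E is the second degree of D minor. This is the minor supertonic, borrowed from the parallel major (the Dorian ii).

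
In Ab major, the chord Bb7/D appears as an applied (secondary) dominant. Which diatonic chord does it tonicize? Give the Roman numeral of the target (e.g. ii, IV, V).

The chord is a dominant seventh chord on Bb.
A dominant resolves down a perfect fifth: Bb → Eb. In Ab major, Eb is scale degree 5, i.e. V.

V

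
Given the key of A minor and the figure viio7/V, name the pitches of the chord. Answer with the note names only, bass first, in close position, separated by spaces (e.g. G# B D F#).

D# F# A C

The slash marks an applied leading-tone chord: viio of V. In A minor, V is E, so the leading tone to it is D#, a half step below.
Building a fully diminished seventh chord on D# gives D#-F#-A-C.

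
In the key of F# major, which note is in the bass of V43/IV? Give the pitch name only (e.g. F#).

The applied chord V43/IV is rooted on F#: F#-A#-C#-E.
The figure 43 means second inversion — the fifth is in the bass.

C#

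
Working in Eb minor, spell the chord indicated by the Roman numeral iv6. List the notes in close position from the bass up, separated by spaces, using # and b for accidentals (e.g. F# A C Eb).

Cb Eb Ab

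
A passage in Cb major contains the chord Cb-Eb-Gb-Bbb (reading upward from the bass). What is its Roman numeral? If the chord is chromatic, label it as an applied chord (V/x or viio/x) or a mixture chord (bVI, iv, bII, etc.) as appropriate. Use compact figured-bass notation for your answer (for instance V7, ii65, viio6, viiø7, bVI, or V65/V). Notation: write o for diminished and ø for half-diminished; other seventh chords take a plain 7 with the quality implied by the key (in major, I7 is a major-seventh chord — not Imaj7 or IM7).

V7/IV

The pitches Cb-Eb-Gb-Bbb form a dominant seventh chord rooted on Cb.
Cb is not a diatonic chord root with this quality in Cb major, but it lies a perfect fifth above Fb (IV), so the chord functions as an applied dominant of IV.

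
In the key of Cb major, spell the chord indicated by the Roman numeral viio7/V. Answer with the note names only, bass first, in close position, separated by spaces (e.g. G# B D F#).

The slash marks an applied leading-tone chord: viio of V. In Cb major, V is Gb, so the leading tone to it is F, a half step below.
Building a fully diminished seventh chord on F gives F-Ab-Cb-Ebb.

F Ab Cb Ebb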